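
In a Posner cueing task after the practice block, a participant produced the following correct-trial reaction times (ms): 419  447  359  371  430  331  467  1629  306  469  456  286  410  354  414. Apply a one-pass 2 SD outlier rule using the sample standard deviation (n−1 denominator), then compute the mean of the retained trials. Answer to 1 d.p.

n = 15, ΣRT = 7148, M = 476.533
Σ(x−M)² = 1469963.73; s = √(1469963.73/14) = 324.033
Cutoffs: 476.533 ± 2·324.033 → [-171.5, 1124.6]
Outside: 1629 → excluded.
Retained (n=14): Σ = 5519, mean = 5519/14 = 394.214

394.2 ms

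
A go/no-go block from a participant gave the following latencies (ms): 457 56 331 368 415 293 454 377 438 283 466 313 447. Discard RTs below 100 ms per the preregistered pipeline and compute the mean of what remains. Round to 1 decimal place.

386.8 ms

Excluded: 56
Retained (n=12): Σ = 4642
Mean = 4642/12 = 386.8333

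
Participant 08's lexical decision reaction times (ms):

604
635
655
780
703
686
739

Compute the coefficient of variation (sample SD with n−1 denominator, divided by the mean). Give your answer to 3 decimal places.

n = 7, Σ = 4802, M = 686.0000
Σ(x−M)² = 22220.000; s = √(22220.000/6) = 60.8550
CV = 60.8550 / 686.0000 = 0.08871

0.089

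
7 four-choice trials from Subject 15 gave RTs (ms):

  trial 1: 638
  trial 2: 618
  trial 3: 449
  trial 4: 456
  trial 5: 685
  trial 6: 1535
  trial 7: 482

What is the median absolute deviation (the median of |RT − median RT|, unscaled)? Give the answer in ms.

Sorted: 449, 456, 482, 618, 638, 685, 1535 → median = 618
|x − 618|: 20, 0, 169, 162, 67, 917, 136
Sorted deviations: 0, 20, 67, 136, 162, 169, 917 → MAD = 136

136 ms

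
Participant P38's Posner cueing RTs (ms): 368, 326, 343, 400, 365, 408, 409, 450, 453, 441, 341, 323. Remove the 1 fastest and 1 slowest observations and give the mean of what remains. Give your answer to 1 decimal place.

Sorted: 323, 326, 341, 343, 365, 368, 400, 408, 409, 441, 450, 453
Drop lowest 1 (323) and highest 1 (453)
Remaining (n=10): Σ = 3851, mean = 3851/10 = 385.100

385.1 ms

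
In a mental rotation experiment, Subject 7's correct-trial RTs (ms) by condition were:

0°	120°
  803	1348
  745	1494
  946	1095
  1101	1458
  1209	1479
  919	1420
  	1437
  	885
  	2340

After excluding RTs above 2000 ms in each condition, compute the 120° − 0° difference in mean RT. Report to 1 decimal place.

373.2 ms

120°: exclude 2340
M(0°) = 5723/6 = 953.833
M(120°) = 10616/8 = 1327.000
Difference = 1327.000 − 953.833 = 373.167 ms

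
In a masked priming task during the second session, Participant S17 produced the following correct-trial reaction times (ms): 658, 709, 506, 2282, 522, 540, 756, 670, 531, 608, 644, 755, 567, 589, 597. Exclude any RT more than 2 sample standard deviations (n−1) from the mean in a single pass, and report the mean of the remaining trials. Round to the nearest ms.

618 ms

n = 15, ΣRT = 10934, M = 728.933
Σ(x−M)² = 2674772.93; s = √(2674772.93/14) = 437.099
Cutoffs: 728.933 ± 2·437.099 → [-145.3, 1603.1]
Outside: 2282 → excluded.
Retained (n=14): Σ = 8652, mean = 8652/14 = 618.000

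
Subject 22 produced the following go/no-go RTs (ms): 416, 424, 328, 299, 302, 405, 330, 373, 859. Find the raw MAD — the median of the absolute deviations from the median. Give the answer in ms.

Sorted: 299, 302, 328, 330, 373, 405, 416, 424, 859 → median = 373
|x − 373|: 43, 51, 45, 74, 71, 32, 43, 0, 486
Sorted deviations: 0, 32, 43, 43, 45, 51, 71, 74, 486 → MAD = 45

45 ms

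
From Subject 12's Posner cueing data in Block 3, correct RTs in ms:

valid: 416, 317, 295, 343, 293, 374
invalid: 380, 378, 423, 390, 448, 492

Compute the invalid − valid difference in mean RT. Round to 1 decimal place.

M(valid) = 2038/6 = 339.667
M(invalid) = 2511/6 = 418.500
Difference = 418.500 − 339.667 = 78.833 ms

78.8 ms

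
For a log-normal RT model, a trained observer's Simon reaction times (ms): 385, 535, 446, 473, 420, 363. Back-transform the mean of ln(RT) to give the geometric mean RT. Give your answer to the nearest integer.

433 ms

ln(RT): 5.9532, 6.2823, 6.1003, 6.1591, 6.0403, 5.8944
Mean ln(RT) = 36.4296/6 = 6.07160
Geometric mean = exp(6.07160) = 433.37 ms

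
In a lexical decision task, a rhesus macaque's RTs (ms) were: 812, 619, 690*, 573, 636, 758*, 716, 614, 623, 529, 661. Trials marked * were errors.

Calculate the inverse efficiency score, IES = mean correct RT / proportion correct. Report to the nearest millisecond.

785 ms

Correct trials (n=9): 812, 619, 573, 636, 716, 614, 623, 529, 661
Mean correct RT = 5783/9 = 642.5556 ms
Proportion correct = 9/11
IES = 642.5556 / (9/11) = 785.346 ms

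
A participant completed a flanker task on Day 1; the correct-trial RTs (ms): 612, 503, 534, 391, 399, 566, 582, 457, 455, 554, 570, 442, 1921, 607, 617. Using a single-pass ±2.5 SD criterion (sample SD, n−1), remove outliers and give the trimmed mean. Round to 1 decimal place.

n = 15, ΣRT = 9210, M = 614.000
Σ(x−M)² = 1911364.00; s = √(1911364.00/14) = 369.494
Cutoffs: 614.000 ± 2.5·369.494 → [-309.7, 1537.7]
Outside: 1921 → excluded.
Retained (n=14): Σ = 7289, mean = 7289/14 = 520.643

520.6 ms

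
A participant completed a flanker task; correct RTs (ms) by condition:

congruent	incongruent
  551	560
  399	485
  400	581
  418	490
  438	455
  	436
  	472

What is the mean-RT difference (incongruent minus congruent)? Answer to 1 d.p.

55.8 ms

M(congruent) = 2206/5 = 441.200
M(incongruent) = 3479/7 = 497.000
Difference = 497.000 − 441.200 = 55.800 ms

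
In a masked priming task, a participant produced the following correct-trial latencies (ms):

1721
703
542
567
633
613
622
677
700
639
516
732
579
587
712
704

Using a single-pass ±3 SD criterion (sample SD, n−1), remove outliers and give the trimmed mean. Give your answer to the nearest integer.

635 ms

n = 16, ΣRT = 11247, M = 702.938
Σ(x−M)² = 1169806.94; s = √(1169806.94/15) = 279.262
Cutoffs: 702.938 ± 3·279.262 → [-134.8, 1540.7]
Outside: 1721 → excluded.
Retained (n=15): Σ = 9526, mean = 9526/15 = 635.067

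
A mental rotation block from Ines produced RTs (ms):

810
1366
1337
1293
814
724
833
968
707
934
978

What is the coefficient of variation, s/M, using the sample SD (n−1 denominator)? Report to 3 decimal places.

0.249

n = 11, Σ = 10764, M = 978.5455
Σ(x−M)² = 594784.727; s = √(594784.727/10) = 243.8821
CV = 243.8821 / 978.5455 = 0.24923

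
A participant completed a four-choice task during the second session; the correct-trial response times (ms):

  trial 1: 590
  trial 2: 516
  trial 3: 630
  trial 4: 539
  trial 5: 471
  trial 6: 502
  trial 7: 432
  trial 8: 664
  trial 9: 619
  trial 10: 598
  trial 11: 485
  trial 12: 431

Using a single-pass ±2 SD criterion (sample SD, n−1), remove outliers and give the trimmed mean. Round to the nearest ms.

540 ms

n = 12, ΣRT = 6477, M = 539.750
Σ(x−M)² = 68932.25; s = √(68932.25/11) = 79.162
Cutoffs: 539.750 ± 2·79.162 → [381.4, 698.1]
No RTs fall outside the cutoffs; all 12 retained. Mean = 6477/12 = 539.750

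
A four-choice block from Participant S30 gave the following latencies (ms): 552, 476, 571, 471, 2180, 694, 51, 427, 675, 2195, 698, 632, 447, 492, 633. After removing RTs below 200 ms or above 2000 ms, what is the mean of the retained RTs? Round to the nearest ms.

Excluded: 51, 2180, 2195
Retained (n=12): Σ = 6768
Mean = 6768/12 = 564.0000

564 ms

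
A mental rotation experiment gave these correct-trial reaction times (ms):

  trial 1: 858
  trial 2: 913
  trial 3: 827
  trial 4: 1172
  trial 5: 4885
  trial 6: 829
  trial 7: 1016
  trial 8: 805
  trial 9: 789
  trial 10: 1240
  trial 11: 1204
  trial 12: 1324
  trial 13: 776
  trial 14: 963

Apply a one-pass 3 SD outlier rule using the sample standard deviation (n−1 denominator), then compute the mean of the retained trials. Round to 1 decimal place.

n = 14, ΣRT = 17601, M = 1257.214
Σ(x−M)² = 14622022.36; s = √(14622022.36/13) = 1060.552
Cutoffs: 1257.214 ± 3·1060.552 → [-1924.4, 4438.9]
Outside: 4885 → excluded.
Retained (n=13): Σ = 12716, mean = 12716/13 = 978.154

978.2 ms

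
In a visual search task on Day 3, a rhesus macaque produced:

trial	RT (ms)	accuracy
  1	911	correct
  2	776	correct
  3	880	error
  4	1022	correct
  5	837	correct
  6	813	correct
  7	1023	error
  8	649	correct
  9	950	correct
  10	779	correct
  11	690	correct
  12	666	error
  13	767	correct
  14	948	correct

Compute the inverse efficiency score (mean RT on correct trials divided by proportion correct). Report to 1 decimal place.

1057.8 ms

Correct trials (n=11): 911, 776, 1022, 837, 813, 649, 950, 779, 690, 767, 948
Mean correct RT = 9142/11 = 831.0909 ms
Proportion correct = 11/14
IES = 831.0909 / (11/14) = 1057.752 ms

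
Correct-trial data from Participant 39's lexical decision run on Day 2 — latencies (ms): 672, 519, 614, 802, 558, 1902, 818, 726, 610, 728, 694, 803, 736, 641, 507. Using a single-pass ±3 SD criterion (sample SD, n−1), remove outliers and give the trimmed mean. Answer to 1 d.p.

673.4 ms

n = 15, ΣRT = 11330, M = 755.333
Σ(x−M)² = 1546541.33; s = √(1546541.33/14) = 332.366
Cutoffs: 755.333 ± 3·332.366 → [-241.8, 1752.4]
Outside: 1902 → excluded.
Retained (n=14): Σ = 9428, mean = 9428/14 = 673.429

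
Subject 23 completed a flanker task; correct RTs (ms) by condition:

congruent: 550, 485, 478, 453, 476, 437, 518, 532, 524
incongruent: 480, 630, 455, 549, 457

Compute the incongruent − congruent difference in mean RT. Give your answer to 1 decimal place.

19.4 ms

M(congruent) = 4453/9 = 494.778
M(incongruent) = 2571/5 = 514.200
Difference = 514.200 − 494.778 = 19.422 ms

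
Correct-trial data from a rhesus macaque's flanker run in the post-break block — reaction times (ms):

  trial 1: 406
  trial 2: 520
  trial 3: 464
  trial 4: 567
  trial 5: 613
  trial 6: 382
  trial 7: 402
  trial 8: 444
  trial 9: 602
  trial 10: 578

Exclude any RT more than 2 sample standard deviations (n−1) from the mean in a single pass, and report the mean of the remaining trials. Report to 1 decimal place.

n = 10, ΣRT = 4978, M = 497.800
Σ(x−M)² = 70893.60; s = √(70893.60/9) = 88.753
Cutoffs: 497.800 ± 2·88.753 → [320.3, 675.3]
No RTs fall outside the cutoffs; all 10 retained. Mean = 4978/10 = 497.800

497.8 ms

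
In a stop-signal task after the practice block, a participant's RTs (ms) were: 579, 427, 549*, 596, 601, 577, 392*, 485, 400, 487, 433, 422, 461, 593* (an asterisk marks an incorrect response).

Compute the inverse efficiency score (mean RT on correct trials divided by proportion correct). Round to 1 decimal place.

Correct trials (n=11): 579, 427, 596, 601, 577, 485, 400, 487, 433, 422, 461
Mean correct RT = 5468/11 = 497.0909 ms
Proportion correct = 11/14
IES = 497.0909 / (11/14) = 632.661 ms

632.7 ms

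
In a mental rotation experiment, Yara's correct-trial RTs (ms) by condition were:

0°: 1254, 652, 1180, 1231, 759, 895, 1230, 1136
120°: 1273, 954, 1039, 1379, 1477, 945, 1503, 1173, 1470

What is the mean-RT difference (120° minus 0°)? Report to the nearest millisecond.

204 ms

M(0°) = 8337/8 = 1042.125
M(120°) = 11213/9 = 1245.889
Difference = 1245.889 − 1042.125 = 203.764 ms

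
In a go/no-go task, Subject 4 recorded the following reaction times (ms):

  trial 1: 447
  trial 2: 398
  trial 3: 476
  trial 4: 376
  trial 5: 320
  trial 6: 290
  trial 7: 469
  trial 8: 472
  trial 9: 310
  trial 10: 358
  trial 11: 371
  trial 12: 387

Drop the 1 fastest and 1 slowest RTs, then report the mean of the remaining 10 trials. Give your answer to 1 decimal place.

Sorted: 290, 310, 320, 358, 371, 376, 387, 398, 447, 469, 472, 476
Drop lowest 1 (290) and highest 1 (476)
Remaining (n=10): Σ = 3908, mean = 3908/10 = 390.800

390.8 ms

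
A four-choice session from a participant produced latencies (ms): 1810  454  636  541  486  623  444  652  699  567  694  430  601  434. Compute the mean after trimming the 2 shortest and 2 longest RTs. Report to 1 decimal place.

569.8 ms

Sorted: 430, 434, 444, 454, 486, 541, 567, 601, 623, 636, 652, 694, 699, 1810
Drop lowest 2 (430, 434) and highest 2 (699, 1810)
Remaining (n=10): Σ = 5698, mean = 5698/10 = 569.800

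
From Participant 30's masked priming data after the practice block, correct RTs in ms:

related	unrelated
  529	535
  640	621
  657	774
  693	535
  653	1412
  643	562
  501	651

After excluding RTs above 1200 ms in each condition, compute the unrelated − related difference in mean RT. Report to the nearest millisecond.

-4 ms

unrelated: exclude 1412
M(related) = 4316/7 = 616.571
M(unrelated) = 3678/6 = 613.000
Difference = 613.000 − 616.571 = -3.571 ms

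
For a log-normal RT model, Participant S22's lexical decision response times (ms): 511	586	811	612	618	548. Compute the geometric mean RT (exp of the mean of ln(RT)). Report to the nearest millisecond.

608 ms

ln(RT): 6.2364, 6.3733, 6.6983, 6.4167, 6.4265, 6.3063
Mean ln(RT) = 38.4575/6 = 6.40958
Geometric mean = exp(6.40958) = 607.64 ms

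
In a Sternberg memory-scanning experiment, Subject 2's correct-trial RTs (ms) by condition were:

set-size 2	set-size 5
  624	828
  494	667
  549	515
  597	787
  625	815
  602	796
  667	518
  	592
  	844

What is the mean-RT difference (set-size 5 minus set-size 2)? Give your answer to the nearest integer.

113 ms

M(set-size 2) = 4158/7 = 594.000
M(set-size 5) = 6362/9 = 706.889
Difference = 706.889 − 594.000 = 112.889 ms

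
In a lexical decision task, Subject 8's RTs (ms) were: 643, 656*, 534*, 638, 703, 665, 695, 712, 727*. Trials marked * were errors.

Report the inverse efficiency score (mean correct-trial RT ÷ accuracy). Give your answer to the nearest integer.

1014 ms

Correct trials (n=6): 643, 638, 703, 665, 695, 712
Mean correct RT = 4056/6 = 676.0000 ms
Proportion correct = 6/9
IES = 676.0000 / (6/9) = 1014.000 ms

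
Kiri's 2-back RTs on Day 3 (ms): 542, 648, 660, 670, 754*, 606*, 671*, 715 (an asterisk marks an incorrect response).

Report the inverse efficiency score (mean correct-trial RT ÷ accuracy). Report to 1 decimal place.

1035.2 ms

Correct trials (n=5): 542, 648, 660, 670, 715
Mean correct RT = 3235/5 = 647.0000 ms
Proportion correct = 5/8
IES = 647.0000 / (5/8) = 1035.200 ms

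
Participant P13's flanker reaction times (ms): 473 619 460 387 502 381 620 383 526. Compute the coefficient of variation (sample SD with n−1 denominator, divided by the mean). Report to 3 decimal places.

n = 9, Σ = 4351, M = 483.4444
Σ(x−M)² = 69722.222; s = √(69722.222/8) = 93.3557
CV = 93.3557 / 483.4444 = 0.19311

0.193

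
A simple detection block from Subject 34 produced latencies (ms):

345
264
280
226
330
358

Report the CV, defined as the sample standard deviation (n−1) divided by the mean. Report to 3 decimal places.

n = 6, Σ = 1803, M = 300.5000
Σ(x−M)² = 13459.500; s = √(13459.500/5) = 51.8835
CV = 51.8835 / 300.5000 = 0.17266

0.173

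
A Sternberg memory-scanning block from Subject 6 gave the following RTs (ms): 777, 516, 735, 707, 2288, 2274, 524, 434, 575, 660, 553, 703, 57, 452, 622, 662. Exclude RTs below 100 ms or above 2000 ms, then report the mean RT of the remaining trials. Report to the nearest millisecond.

609 ms

Excluded: 57, 2274, 2288
Retained (n=13): Σ = 7920
Mean = 7920/13 = 609.2308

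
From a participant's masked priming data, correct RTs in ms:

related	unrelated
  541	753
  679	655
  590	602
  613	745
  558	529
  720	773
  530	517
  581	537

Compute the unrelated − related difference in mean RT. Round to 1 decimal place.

M(related) = 4812/8 = 601.500
M(unrelated) = 5111/8 = 638.875
Difference = 638.875 − 601.500 = 37.375 ms

37.4 ms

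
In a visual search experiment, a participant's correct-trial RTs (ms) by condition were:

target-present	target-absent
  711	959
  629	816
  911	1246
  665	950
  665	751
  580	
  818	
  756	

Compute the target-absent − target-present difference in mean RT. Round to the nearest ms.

228 ms

M(target-present) = 5735/8 = 716.875
M(target-absent) = 4722/5 = 944.400
Difference = 944.400 − 716.875 = 227.525 ms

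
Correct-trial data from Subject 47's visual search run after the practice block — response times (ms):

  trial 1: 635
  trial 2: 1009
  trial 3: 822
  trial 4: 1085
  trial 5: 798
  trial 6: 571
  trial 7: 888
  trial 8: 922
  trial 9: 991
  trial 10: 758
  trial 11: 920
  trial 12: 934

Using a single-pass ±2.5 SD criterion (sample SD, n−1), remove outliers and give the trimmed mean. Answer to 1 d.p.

861.1 ms

n = 12, ΣRT = 10333, M = 861.083
Σ(x−M)² = 253514.92; s = √(253514.92/11) = 151.812
Cutoffs: 861.083 ± 2.5·151.812 → [481.6, 1240.6]
No RTs fall outside the cutoffs; all 12 retained. Mean = 10333/12 = 861.083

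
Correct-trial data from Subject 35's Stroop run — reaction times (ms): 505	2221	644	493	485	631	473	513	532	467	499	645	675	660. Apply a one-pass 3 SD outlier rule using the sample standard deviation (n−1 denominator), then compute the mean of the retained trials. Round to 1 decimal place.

555.5 ms

n = 14, ΣRT = 9443, M = 674.500
Σ(x−M)² = 2653995.50; s = √(2653995.50/13) = 451.833
Cutoffs: 674.500 ± 3·451.833 → [-681.0, 2030.0]
Outside: 2221 → excluded.
Retained (n=13): Σ = 7222, mean = 7222/13 = 555.538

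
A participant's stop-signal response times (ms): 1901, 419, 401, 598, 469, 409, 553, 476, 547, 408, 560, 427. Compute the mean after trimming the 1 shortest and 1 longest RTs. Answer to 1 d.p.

486.6 ms

Sorted: 401, 408, 409, 419, 427, 469, 476, 547, 553, 560, 598, 1901
Drop lowest 1 (401) and highest 1 (1901)
Remaining (n=10): Σ = 4866, mean = 4866/10 = 486.600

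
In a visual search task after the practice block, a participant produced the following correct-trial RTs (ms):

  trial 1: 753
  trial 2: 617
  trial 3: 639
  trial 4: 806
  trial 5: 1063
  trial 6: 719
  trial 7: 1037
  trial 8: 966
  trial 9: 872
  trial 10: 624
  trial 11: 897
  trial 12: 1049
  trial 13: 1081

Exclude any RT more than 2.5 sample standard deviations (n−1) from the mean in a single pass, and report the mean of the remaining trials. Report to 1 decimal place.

855.6 ms

n = 13, ΣRT = 11123, M = 855.615
Σ(x−M)² = 367431.08; s = √(367431.08/12) = 174.984
Cutoffs: 855.615 ± 2.5·174.984 → [418.2, 1293.1]
No RTs fall outside the cutoffs; all 13 retained. Mean = 11123/13 = 855.615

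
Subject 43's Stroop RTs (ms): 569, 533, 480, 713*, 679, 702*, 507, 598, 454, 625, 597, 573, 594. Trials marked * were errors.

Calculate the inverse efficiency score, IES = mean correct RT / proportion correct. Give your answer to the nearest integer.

Correct trials (n=11): 569, 533, 480, 679, 507, 598, 454, 625, 597, 573, 594
Mean correct RT = 6209/11 = 564.4545 ms
Proportion correct = 11/13
IES = 564.4545 / (11/13) = 667.083 ms

667 ms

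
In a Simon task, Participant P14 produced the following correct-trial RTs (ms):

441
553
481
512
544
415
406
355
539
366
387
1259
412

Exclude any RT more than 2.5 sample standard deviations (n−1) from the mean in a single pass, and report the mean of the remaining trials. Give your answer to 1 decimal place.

n = 13, ΣRT = 6670, M = 513.077
Σ(x−M)² = 659664.92; s = √(659664.92/12) = 234.461
Cutoffs: 513.077 ± 2.5·234.461 → [-73.1, 1099.2]
Outside: 1259 → excluded.
Retained (n=12): Σ = 5411, mean = 5411/12 = 450.917

450.9 ms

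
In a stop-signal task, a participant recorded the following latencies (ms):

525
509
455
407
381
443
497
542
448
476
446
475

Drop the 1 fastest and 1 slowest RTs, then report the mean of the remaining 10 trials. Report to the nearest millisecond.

Sorted: 381, 407, 443, 446, 448, 455, 475, 476, 497, 509, 525, 542
Drop lowest 1 (381) and highest 1 (542)
Remaining (n=10): Σ = 4681, mean = 4681/10 = 468.100

468 ms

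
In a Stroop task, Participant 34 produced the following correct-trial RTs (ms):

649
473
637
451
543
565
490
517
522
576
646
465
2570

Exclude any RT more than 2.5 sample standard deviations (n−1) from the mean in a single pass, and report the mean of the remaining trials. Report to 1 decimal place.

n = 13, ΣRT = 9104, M = 700.308
Σ(x−M)² = 3842662.77; s = √(3842662.77/12) = 565.882
Cutoffs: 700.308 ± 2.5·565.882 → [-714.4, 2115.0]
Outside: 2570 → excluded.
Retained (n=12): Σ = 6534, mean = 6534/12 = 544.500

544.5 ms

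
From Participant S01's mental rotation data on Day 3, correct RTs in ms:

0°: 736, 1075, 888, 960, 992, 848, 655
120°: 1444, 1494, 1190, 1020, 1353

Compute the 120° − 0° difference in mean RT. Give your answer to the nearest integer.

M(0°) = 6154/7 = 879.143
M(120°) = 6501/5 = 1300.200
Difference = 1300.200 − 879.143 = 421.057 ms

421 ms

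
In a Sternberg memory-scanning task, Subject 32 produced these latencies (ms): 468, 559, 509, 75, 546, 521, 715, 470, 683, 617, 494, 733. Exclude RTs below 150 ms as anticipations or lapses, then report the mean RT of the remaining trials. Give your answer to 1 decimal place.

574.1 ms

Excluded: 75
Retained (n=11): Σ = 6315
Mean = 6315/11 = 574.0909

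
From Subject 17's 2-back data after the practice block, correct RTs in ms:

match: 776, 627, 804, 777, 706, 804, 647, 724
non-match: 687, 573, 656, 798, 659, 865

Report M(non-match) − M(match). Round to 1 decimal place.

M(match) = 5865/8 = 733.125
M(non-match) = 4238/6 = 706.333
Difference = 706.333 − 733.125 = -26.792 ms

-26.8 ms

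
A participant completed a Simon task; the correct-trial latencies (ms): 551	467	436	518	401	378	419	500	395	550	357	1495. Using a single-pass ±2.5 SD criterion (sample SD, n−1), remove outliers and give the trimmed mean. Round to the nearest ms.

452 ms

n = 12, ΣRT = 6467, M = 538.917
Σ(x−M)² = 1045180.92; s = √(1045180.92/11) = 308.247
Cutoffs: 538.917 ± 2.5·308.247 → [-231.7, 1309.5]
Outside: 1495 → excluded.
Retained (n=11): Σ = 4972, mean = 4972/11 = 452.000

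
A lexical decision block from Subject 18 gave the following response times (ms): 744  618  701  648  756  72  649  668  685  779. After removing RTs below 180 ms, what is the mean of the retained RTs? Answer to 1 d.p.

694.2 ms

Excluded: 72
Retained (n=9): Σ = 6248
Mean = 6248/9 = 694.2222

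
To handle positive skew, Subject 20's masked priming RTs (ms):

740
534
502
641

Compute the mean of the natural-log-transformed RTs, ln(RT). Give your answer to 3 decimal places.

6.392

ln(RT): 6.6067, 6.2804, 6.2186, 6.4630
Σ ln(RT) = 25.5687
Mean = 25.5687/4 = 6.39217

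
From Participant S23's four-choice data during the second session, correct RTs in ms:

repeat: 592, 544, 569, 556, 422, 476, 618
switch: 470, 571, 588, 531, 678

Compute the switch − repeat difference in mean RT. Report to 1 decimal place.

28.0 ms

M(repeat) = 3777/7 = 539.571
M(switch) = 2838/5 = 567.600
Difference = 567.600 − 539.571 = 28.029 ms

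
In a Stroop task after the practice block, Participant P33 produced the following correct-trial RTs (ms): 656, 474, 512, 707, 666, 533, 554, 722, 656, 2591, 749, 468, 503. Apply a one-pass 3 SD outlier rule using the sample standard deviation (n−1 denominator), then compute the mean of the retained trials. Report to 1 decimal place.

n = 13, ΣRT = 9791, M = 753.154
Σ(x−M)² = 3775371.69; s = √(3775371.69/12) = 560.905
Cutoffs: 753.154 ± 3·560.905 → [-929.6, 2435.9]
Outside: 2591 → excluded.
Retained (n=12): Σ = 7200, mean = 7200/12 = 600.000

600.0 ms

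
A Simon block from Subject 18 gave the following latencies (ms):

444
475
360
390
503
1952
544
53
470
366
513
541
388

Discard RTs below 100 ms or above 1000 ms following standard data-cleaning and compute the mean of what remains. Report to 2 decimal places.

Excluded: 53, 1952
Retained (n=11): Σ = 4994
Mean = 4994/11 = 454.0000

454.00 ms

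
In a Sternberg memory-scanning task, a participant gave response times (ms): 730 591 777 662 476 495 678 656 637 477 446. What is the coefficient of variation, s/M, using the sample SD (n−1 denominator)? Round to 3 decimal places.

0.188

n = 11, Σ = 6625, M = 602.2727
Σ(x−M)² = 127932.182; s = √(127932.182/10) = 113.1071
CV = 113.1071 / 602.2727 = 0.18780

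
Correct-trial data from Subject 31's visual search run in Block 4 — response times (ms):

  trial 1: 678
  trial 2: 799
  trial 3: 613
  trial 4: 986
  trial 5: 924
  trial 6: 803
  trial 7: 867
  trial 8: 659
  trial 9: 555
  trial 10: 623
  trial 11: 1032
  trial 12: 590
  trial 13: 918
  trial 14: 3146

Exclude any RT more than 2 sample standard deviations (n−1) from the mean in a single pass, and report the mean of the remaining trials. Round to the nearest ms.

n = 14, ΣRT = 13193, M = 942.357
Σ(x−M)² = 5547405.21; s = √(5547405.21/13) = 653.241
Cutoffs: 942.357 ± 2·653.241 → [-364.1, 2248.8]
Outside: 3146 → excluded.
Retained (n=13): Σ = 10047, mean = 10047/13 = 772.846

773 ms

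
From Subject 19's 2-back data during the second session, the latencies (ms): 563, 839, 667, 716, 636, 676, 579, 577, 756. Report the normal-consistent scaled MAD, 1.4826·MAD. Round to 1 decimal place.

Sorted: 563, 577, 579, 636, 667, 676, 716, 756, 839 → median = 667
|x − 667| sorted: 0, 9, 31, 49, 88, 89, 90, 104, 172 → MAD = 88
Robust SD ≈ 1.4826 × 88 = 130.469

130.5 ms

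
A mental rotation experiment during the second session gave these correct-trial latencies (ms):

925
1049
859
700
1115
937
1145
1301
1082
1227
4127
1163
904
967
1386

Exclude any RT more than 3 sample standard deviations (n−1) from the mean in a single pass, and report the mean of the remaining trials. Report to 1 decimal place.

n = 15, ΣRT = 18887, M = 1259.133
Σ(x−M)² = 9261727.73; s = √(9261727.73/14) = 813.358
Cutoffs: 1259.133 ± 3·813.358 → [-1180.9, 3699.2]
Outside: 4127 → excluded.
Retained (n=14): Σ = 14760, mean = 14760/14 = 1054.286

1054.3 ms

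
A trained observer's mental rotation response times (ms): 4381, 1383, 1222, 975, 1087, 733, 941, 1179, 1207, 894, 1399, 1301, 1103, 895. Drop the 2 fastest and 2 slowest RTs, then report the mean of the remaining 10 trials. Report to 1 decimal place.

1129.3 ms

Sorted: 733, 894, 895, 941, 975, 1087, 1103, 1179, 1207, 1222, 1301, 1383, 1399, 4381
Drop lowest 2 (733, 894) and highest 2 (1399, 4381)
Remaining (n=10): Σ = 11293, mean = 11293/10 = 1129.300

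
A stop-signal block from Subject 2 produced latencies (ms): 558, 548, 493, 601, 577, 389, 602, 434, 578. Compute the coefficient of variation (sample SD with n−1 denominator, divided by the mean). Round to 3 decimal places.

n = 9, Σ = 4780, M = 531.1111
Σ(x−M)² = 46300.889; s = √(46300.889/8) = 76.0764
CV = 76.0764 / 531.1111 = 0.14324

0.143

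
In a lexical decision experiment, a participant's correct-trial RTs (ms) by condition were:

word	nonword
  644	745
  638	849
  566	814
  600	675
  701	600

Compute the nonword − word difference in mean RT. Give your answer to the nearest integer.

107 ms

M(word) = 3149/5 = 629.800
M(nonword) = 3683/5 = 736.600
Difference = 736.600 − 629.800 = 106.800 ms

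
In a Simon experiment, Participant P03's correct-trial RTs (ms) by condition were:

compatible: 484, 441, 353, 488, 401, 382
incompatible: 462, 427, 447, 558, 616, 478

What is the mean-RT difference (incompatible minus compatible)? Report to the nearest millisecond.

M(compatible) = 2549/6 = 424.833
M(incompatible) = 2988/6 = 498.000
Difference = 498.000 − 424.833 = 73.167 ms

73 ms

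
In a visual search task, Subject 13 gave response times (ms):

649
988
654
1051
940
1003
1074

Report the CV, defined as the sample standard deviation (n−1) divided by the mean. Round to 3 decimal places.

0.199

n = 7, Σ = 6359, M = 908.4286
Σ(x−M)² = 196049.714; s = √(196049.714/6) = 180.7621
CV = 180.7621 / 908.4286 = 0.19898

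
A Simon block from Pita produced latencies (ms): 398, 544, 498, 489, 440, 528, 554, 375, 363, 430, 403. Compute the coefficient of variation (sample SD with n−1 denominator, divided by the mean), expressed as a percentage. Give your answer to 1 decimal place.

n = 11, Σ = 5022, M = 456.5455
Σ(x−M)² = 47696.727; s = √(47696.727/10) = 69.0628
CV = 69.0628 / 456.5455 = 0.15127 = 15.127%

15.1%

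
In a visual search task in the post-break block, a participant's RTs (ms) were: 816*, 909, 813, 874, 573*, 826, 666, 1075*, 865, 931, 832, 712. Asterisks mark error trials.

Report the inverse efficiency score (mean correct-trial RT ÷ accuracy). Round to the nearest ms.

1100 ms

Correct trials (n=9): 909, 813, 874, 826, 666, 865, 931, 832, 712
Mean correct RT = 7428/9 = 825.3333 ms
Proportion correct = 9/12
IES = 825.3333 / (9/12) = 1100.444 ms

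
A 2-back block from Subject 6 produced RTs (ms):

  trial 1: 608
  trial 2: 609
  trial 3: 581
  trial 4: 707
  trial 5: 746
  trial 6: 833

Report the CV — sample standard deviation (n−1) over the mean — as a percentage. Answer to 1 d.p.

n = 6, Σ = 4084, M = 680.6667
Σ(x−M)² = 48517.333; s = √(48517.333/5) = 98.5062
CV = 98.5062 / 680.6667 = 0.14472 = 14.472%

14.5%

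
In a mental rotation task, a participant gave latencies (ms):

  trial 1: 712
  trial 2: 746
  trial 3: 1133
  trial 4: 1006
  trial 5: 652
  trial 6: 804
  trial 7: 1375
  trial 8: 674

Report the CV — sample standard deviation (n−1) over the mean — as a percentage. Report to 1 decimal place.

n = 8, Σ = 7102, M = 887.7500
Σ(x−M)² = 470805.500; s = √(470805.500/7) = 259.3413
CV = 259.3413 / 887.7500 = 0.29213 = 29.213%

29.2%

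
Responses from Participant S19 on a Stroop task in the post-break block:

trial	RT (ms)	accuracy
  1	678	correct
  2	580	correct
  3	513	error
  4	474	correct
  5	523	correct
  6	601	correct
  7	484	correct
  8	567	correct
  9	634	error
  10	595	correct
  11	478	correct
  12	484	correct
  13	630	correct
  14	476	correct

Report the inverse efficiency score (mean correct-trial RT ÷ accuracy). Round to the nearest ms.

Correct trials (n=12): 678, 580, 474, 523, 601, 484, 567, 595, 478, 484, 630, 476
Mean correct RT = 6570/12 = 547.5000 ms
Proportion correct = 12/14
IES = 547.5000 / (12/14) = 638.750 ms

639 ms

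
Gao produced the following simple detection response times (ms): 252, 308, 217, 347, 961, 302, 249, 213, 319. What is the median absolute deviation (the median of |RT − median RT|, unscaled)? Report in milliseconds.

Sorted: 213, 217, 249, 252, 302, 308, 319, 347, 961 → median = 302
|x − 302|: 50, 6, 85, 45, 659, 0, 53, 89, 17
Sorted deviations: 0, 6, 17, 45, 50, 53, 85, 89, 659 → MAD = 50

50 ms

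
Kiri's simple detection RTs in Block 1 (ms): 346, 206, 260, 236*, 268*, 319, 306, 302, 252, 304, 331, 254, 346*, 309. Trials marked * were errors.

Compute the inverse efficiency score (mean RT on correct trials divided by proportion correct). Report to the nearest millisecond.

Correct trials (n=11): 346, 206, 260, 319, 306, 302, 252, 304, 331, 254, 309
Mean correct RT = 3189/11 = 289.9091 ms
Proportion correct = 11/14
IES = 289.9091 / (11/14) = 368.975 ms

369 ms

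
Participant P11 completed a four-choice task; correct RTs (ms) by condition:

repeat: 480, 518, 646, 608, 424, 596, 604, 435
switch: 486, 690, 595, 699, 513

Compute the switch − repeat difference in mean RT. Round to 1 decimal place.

57.7 ms

M(repeat) = 4311/8 = 538.875
M(switch) = 2983/5 = 596.600
Difference = 596.600 − 538.875 = 57.725 ms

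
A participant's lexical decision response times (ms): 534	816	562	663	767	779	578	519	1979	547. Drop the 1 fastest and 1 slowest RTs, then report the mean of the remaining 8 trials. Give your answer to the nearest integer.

Sorted: 519, 534, 547, 562, 578, 663, 767, 779, 816, 1979
Drop lowest 1 (519) and highest 1 (1979)
Remaining (n=8): Σ = 5246, mean = 5246/8 = 655.750

656 ms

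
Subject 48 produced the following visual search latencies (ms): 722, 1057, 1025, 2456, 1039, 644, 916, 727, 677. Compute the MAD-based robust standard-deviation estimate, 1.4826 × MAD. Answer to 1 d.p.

280.2 ms

Sorted: 644, 677, 722, 727, 916, 1025, 1039, 1057, 2456 → median = 916
|x − 916| sorted: 0, 109, 123, 141, 189, 194, 239, 272, 1540 → MAD = 189
Robust SD ≈ 1.4826 × 189 = 280.211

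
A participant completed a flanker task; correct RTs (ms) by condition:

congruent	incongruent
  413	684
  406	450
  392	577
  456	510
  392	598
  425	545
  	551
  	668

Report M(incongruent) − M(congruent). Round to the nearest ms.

159 ms

M(congruent) = 2484/6 = 414.000
M(incongruent) = 4583/8 = 572.875
Difference = 572.875 − 414.000 = 158.875 ms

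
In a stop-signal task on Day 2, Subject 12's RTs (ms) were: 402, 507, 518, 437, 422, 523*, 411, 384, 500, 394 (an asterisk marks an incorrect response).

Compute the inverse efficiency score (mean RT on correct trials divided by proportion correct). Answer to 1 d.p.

490.7 ms

Correct trials (n=9): 402, 507, 518, 437, 422, 411, 384, 500, 394
Mean correct RT = 3975/9 = 441.6667 ms
Proportion correct = 9/10
IES = 441.6667 / (9/10) = 490.741 ms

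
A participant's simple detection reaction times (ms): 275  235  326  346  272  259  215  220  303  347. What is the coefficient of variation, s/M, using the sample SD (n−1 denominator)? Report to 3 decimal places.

n = 10, Σ = 2798, M = 279.8000
Σ(x−M)² = 21869.600; s = √(21869.600/9) = 49.2946
CV = 49.2946 / 279.8000 = 0.17618

0.176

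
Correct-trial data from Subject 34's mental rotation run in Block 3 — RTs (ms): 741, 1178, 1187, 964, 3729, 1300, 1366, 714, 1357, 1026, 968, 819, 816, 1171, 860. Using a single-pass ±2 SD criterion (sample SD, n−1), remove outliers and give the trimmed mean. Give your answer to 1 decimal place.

1033.4 ms

n = 15, ΣRT = 18196, M = 1213.067
Σ(x−M)² = 7451868.93; s = √(7451868.93/14) = 729.573
Cutoffs: 1213.067 ± 2·729.573 → [-246.1, 2672.2]
Outside: 3729 → excluded.
Retained (n=14): Σ = 14467, mean = 14467/14 = 1033.357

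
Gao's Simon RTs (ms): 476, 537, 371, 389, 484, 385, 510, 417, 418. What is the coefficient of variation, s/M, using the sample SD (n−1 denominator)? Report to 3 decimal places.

0.136

n = 9, Σ = 3987, M = 443.0000
Σ(x−M)² = 28860.000; s = √(28860.000/8) = 60.0625
CV = 60.0625 / 443.0000 = 0.13558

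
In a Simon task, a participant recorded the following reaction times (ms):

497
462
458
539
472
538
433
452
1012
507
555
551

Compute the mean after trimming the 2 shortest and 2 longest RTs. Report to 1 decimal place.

503.0 ms

Sorted: 433, 452, 458, 462, 472, 497, 507, 538, 539, 551, 555, 1012
Drop lowest 2 (433, 452) and highest 2 (555, 1012)
Remaining (n=8): Σ = 4024, mean = 4024/8 = 503.000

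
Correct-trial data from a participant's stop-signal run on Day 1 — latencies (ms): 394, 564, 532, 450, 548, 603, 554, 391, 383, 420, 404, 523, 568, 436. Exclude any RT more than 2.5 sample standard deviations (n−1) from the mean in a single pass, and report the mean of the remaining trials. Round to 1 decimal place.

483.6 ms

n = 14, ΣRT = 6770, M = 483.571
Σ(x−M)² = 81341.43; s = √(81341.43/13) = 79.101
Cutoffs: 483.571 ± 2.5·79.101 → [285.8, 681.3]
No RTs fall outside the cutoffs; all 14 retained. Mean = 6770/14 = 483.571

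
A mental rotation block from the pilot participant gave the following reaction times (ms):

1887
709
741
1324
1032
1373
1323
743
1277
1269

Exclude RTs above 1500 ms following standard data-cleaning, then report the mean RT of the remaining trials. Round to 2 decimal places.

Excluded: 1887
Retained (n=9): Σ = 9791
Mean = 9791/9 = 1087.8889

1087.89 ms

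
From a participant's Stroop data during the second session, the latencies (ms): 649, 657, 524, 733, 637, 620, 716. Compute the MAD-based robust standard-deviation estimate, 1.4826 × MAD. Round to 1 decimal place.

Sorted: 524, 620, 637, 649, 657, 716, 733 → median = 649
|x − 649| sorted: 0, 8, 12, 29, 67, 84, 125 → MAD = 29
Robust SD ≈ 1.4826 × 29 = 42.995

43.0 ms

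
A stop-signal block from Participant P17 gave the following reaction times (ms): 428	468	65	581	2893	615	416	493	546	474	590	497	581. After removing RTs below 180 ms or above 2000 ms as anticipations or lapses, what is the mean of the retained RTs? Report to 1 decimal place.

517.2 ms

Excluded: 65, 2893
Retained (n=11): Σ = 5689
Mean = 5689/11 = 517.1818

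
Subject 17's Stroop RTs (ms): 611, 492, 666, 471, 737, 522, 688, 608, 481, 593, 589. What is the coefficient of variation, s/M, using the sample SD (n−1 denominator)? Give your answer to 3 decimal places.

0.150

n = 11, Σ = 6458, M = 587.0909
Σ(x−M)² = 77940.909; s = √(77940.909/10) = 88.2841
CV = 88.2841 / 587.0909 = 0.15038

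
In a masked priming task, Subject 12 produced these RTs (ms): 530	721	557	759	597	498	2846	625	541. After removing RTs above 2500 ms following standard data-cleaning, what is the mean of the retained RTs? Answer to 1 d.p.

603.5 ms

Excluded: 2846
Retained (n=8): Σ = 4828
Mean = 4828/8 = 603.5000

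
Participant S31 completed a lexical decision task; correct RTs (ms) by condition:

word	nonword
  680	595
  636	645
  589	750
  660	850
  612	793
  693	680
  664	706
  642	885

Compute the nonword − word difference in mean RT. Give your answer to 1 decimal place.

M(word) = 5176/8 = 647.000
M(nonword) = 5904/8 = 738.000
Difference = 738.000 − 647.000 = 91.000 ms

91.0 ms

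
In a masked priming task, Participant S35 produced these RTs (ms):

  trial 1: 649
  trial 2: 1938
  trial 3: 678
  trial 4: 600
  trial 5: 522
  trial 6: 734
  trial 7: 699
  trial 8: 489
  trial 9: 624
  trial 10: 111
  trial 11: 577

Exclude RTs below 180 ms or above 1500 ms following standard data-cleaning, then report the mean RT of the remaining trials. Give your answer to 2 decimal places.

Excluded: 111, 1938
Retained (n=9): Σ = 5572
Mean = 5572/9 = 619.1111

619.11 ms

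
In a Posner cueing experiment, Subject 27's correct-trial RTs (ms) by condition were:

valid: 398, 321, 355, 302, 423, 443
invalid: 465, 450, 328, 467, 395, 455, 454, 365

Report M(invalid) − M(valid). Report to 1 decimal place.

M(valid) = 2242/6 = 373.667
M(invalid) = 3379/8 = 422.375
Difference = 422.375 − 373.667 = 48.708 ms

48.7 ms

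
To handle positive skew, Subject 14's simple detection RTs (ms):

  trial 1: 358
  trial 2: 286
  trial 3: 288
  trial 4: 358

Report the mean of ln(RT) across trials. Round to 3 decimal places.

ln(RT): 5.8805, 5.6560, 5.6630, 5.8805
Σ ln(RT) = 23.0800
Mean = 23.0800/4 = 5.77000

5.770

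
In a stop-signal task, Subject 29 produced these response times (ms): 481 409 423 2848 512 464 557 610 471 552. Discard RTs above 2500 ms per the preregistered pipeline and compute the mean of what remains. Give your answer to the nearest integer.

Excluded: 2848
Retained (n=9): Σ = 4479
Mean = 4479/9 = 497.6667

498 ms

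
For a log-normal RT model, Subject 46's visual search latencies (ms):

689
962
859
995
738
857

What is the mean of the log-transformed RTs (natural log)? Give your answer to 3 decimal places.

ln(RT): 6.5352, 6.8690, 6.7558, 6.9027, 6.6039, 6.7534
Σ ln(RT) = 40.4201
Mean = 40.4201/6 = 6.73669

6.737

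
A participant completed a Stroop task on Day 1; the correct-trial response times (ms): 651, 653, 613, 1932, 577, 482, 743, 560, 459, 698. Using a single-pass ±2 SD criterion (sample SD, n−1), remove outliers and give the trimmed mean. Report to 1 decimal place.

n = 10, ΣRT = 7368, M = 736.800
Σ(x−M)² = 1658647.60; s = √(1658647.60/9) = 429.295
Cutoffs: 736.800 ± 2·429.295 → [-121.8, 1595.4]
Outside: 1932 → excluded.
Retained (n=9): Σ = 5436, mean = 5436/9 = 604.000

604.0 ms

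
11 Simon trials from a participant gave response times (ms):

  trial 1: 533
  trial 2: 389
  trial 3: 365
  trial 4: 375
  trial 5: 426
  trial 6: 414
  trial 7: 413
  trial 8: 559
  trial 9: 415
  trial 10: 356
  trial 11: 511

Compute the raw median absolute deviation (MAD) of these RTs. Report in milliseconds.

Sorted: 356, 365, 375, 389, 413, 414, 415, 426, 511, 533, 559 → median = 414
|x − 414|: 119, 25, 49, 39, 12, 0, 1, 145, 1, 58, 97
Sorted deviations: 0, 1, 1, 12, 25, 39, 49, 58, 97, 119, 145 → MAD = 39

39 ms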